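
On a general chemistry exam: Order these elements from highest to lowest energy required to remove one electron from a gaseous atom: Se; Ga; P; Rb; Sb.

P is in period 3, group 15; Ga is in period 4, group 13; Se is in period 4, group 16; Rb is in period 5, group 1; Sb is in period 5, group 15.
First ionization energy rises across a period (greater Z_eff holds electrons more tightly) and falls down a group (valence electrons are farther from the nucleus).
These span different periods and groups, so the two trends combine.
Ga > Rb: relative to Rb, both the across-period and down-group shifts push Ga's first ionization energy up.
Sb > Ga: period and group pull opposite ways; the across-period shift dominates (831 vs 579 kJ/mol).
Se > Sb: both effects reinforce here, so Se is clearly the higher of the two.
P > Se: period and group pull opposite ways; the down-group shift dominates (1012 vs 941 kJ/mol).
Approximate values (kJ/mol): P 1012, Ga 579, Se 941, Rb 403, Sb 831.
So from highest to lowest: P > Se > Sb > Ga > Rb.

P > Se > Sb > Ga > Rb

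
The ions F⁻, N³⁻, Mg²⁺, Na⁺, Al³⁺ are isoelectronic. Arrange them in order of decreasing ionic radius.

N³⁻ > F⁻ > Na⁺ > Mg²⁺ > Al³⁺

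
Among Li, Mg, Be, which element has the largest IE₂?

Li

IE_2 is the cost of taking one more electron from the +1 cation: Li⁺ is the bare [He] core; Mg⁺ still has 1 valence electron; Be⁺ still has 1 valence electron.
Core electrons are held far more tightly than valence electrons, so Li tops the IE_2 order.
Valence configurations: Mg⁺ [Ne]3s¹, Be⁺ [He]2s¹.
Approximate IE_2 values (kJ/mol): Li 7298, Mg 1451, Be 1757.
Putting it together, IE_2: Mg < Be < Li.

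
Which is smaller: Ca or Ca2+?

Ca2+

Forming Ca2+ removes 2 electrons from Ca. Fewer electrons for the same nuclear charge means less shielding and a higher Z_eff on the remaining electrons, and for main-group metals the entire outer shell is lost.
A cation is smaller than its parent atom: Ca2+ < Ca.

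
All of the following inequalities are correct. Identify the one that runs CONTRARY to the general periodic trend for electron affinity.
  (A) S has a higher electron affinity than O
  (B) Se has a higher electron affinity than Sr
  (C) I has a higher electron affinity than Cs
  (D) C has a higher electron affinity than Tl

The general trend: electron affinity increases across a period and decreases down a group.
(A) S (period 3, group 16) vs O (period 2, group 16): the stated order contradicts the simple trend.
(B) Se (period 4, group 16) vs Sr (period 5, group 2): the stated order agrees with the simple trend.
(C) I (period 5, group 17) vs Cs (period 6, group 1): the stated order agrees with the simple trend.
(D) C (period 2, group 14) vs Tl (period 6, group 13): the stated order agrees with the simple trend.
The exception is (A): the compact 2p subshell of O repels the added electron more than S's larger 3p does.

(A)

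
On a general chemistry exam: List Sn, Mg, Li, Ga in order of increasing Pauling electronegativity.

Li < Mg < Ga < Sn

Li is in period 2, group 1; Mg is in period 3, group 2; Ga is in period 4, group 13; Sn is in period 5, group 14.
Atoms toward the upper right of the periodic table pull bonding electrons most strongly.
These sit on a diagonal, where the across-period and down-group effects partly cancel.
Mg > Li: the two effects oppose for this pair; the across-period effect wins (1.31 vs 0.98).
Ga > Mg: the two effects oppose for this pair; the across-period effect wins (1.81 vs 1.31).
Sn > Ga: the two effects oppose for this pair; the across-period effect wins (1.96 vs 1.81).
For reference (Pauling): Li 0.98, Mg 1.31, Ga 1.81, Sn 1.96.
So from lowest to highest: Li < Mg < Ga < Sn.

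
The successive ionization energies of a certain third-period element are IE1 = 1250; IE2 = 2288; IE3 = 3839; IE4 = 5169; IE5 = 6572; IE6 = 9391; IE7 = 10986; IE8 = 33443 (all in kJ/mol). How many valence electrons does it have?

Look for the largest jump between consecutive ionization energies: IE8/IE7 ≈ 3.0, far larger than any earlier ratio.
That jump marks the point where a core electron is being removed. So the atom has 7 valence electrons.

7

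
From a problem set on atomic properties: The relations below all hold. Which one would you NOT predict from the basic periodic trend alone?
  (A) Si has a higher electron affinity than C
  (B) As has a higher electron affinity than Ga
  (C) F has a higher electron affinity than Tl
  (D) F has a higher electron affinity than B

The general trend: electron affinity increases across a period and decreases down a group.
(A) Si (period 3, group 14) vs C (period 2, group 14): the stated order contradicts the simple trend.
(B) As (period 4, group 15) vs Ga (period 4, group 13): the stated order agrees with the simple trend.
(C) F (period 2, group 17) vs Tl (period 6, group 13): the stated order agrees with the simple trend.
(D) F (period 2, group 17) vs B (period 2, group 13): the stated order agrees with the simple trend.
The exception is (A): Si's larger, more diffuse 3p orbitals accept an added electron slightly more readily than C's compact 2p.

(A)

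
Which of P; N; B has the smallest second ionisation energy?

P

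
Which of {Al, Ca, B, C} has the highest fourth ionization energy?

B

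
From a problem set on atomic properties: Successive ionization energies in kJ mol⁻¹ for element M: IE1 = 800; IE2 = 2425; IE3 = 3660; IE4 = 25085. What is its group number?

Group 13

Look for the largest jump between consecutive ionization energies: IE4/IE3 ≈ 6.9, far larger than any earlier ratio.
That jump marks the point where a core electron is being removed. So the atom has 3 valence electrons.
A main-group element with 3 valence electrons is in group 13.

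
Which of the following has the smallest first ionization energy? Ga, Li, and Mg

Li

Li is in period 2, group 1; Mg is in period 3, group 2; Ga is in period 4, group 13.
IE₁ increases left→right with effective nuclear charge and decreases top→bottom as the valence shell moves farther out.
These sit on a diagonal, where the across-period and down-group effects partly cancel.
Ga > Li: the two effects oppose for this pair; the across-period effect wins (579 vs 520 kJ/mol).
Mg > Ga: the two effects oppose for this pair; the down-group effect wins (738 vs 579 kJ/mol).
For reference (kJ/mol): Li 520, Mg 738, Ga 579.
The smallest first ionization energy among these belongs to Li.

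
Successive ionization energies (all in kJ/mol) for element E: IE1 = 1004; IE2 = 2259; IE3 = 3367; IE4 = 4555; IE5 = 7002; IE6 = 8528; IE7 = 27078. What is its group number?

Look for the largest jump between consecutive ionization energies: IE7/IE6 ≈ 3.2, far larger than any earlier ratio.
That jump marks the point where a core electron is being removed. So the atom has 6 valence electrons.
A main-group element with 6 valence electrons is in group 16.

Group 16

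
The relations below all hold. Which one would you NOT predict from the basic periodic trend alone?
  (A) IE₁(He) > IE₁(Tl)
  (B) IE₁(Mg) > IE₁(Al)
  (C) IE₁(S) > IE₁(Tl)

(B)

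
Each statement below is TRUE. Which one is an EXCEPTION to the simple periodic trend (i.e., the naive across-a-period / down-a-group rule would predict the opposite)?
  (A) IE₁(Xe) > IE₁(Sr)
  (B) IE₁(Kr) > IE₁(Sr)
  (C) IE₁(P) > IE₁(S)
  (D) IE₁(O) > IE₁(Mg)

(C)

The general trend: first ionization energy increases across a period and decreases down a group.
(A) Xe (period 5, group 18) vs Sr (period 5, group 2): the stated order agrees with the simple trend.
(B) Kr (period 4, group 18) vs Sr (period 5, group 2): the stated order agrees with the simple trend.
(C) P (period 3, group 15) vs S (period 3, group 16): the stated order contradicts the simple trend.
(D) O (period 2, group 16) vs Mg (period 3, group 2): the stated order agrees with the simple trend.
The exception is (C): S (3p⁴) ionizes more easily than half-filled P (3p³) because the paired 3p electron in S is pushed out by e⁻–e⁻ repulsion.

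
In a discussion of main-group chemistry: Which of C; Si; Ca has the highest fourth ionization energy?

IE_4 is the cost of taking one more electron from the +3 cation: C³⁺ still has 1 valence electron; Si³⁺ still has 1 valence electron; Ca³⁺ is already 1 electron into the core.
Breaking into a closed-shell core is much more expensive than removing a leftover valence electron — Ca has the largest IE_4 here.
Valence configurations: C³⁺ [He]2s¹, Si³⁺ [Ne]3s¹.
Approximate IE_4 values (kJ/mol): C 6223, Si 4356, Ca 6491.
So the fourth ionization energies run Si < C < Ca.

Ca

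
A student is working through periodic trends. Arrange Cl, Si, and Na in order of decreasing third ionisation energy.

Consider each +2 ion: Cl²⁺ still has 5 valence electrons; Si²⁺ still has 2 valence electrons; Na²⁺ is already 1 electron into the core.
Pulling an electron out of a noble-gas core costs far more than removing a remaining valence electron, so Na sits at the high end of IE_3.
Valence configurations: Cl²⁺ [Ne]3s²3p³, Si²⁺ [Ne]3s².
The numbers (kJ/mol): Cl 3822, Si 3232, Na 6910.
Hence IE_3: Si < Cl < Na.

Na > Cl > Si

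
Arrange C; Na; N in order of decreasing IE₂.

Na, N, C

After 1 electron has been removed, what remains? C⁺ still has 3 valence electrons; Na⁺ is the bare [Ne] core; N⁺ still has 4 valence electrons.
Breaking into a closed-shell core is much more expensive than removing a leftover valence electron — Na has the largest IE_2 here.
Valence configurations: C⁺ [He]2s²2p¹, N⁺ [He]2s²2p².
Tabulated IE_2 (kJ/mol): C 2353, Na 4562, N 2856.
Putting it together, IE_2: C < N < Na.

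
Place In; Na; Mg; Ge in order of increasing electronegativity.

Na < Mg < In < Ge

Na is in period 3, group 1; Mg is in period 3, group 2; Ge is in period 4, group 14; In is in period 5, group 13.
Atoms toward the upper right of the periodic table pull bonding electrons most strongly.
These span different periods and groups, so the two trends combine.
Mg > Na: Mg lies to the right of Na in period 3, so the across-period effect alone puts Mg higher.
In > Mg: the two effects oppose for this pair; the across-period effect wins (1.78 vs 1.31).
Ge > In: both effects reinforce here, so Ge is clearly the higher of the two.
Approximate values (Pauling): Na 0.93, Mg 1.31, Ge 2.01, In 1.78.
So from lowest to highest: Na < Mg < In < Ge.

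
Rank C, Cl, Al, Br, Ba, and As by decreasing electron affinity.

Atoms with high Z_eff and room in the valence shell (especially the halogens) have the most exothermic electron affinities.
These span different periods and groups, so the two trends combine.
Al > Ba: relative to Ba, both the across-period and down-group shifts push Al's electron affinity up.
As > Al: period and group pull opposite ways; the across-period shift dominates (78 vs 42 kJ/mol).
C > As: the two effects oppose for this pair; the down-group effect wins (122 vs 78 kJ/mol).
Br > C: the two effects oppose for this pair; the across-period effect wins (325 vs 122 kJ/mol).
Cl > Br: Cl sits above Br in group 17, so the down-group effect alone puts Cl higher.
Tabulated electron affinity (kJ/mol): C 122, Al 42, Cl 349, As 78, Br 325, Ba 14.
So from highest to lowest: Cl > Br > C > As > Al > Ba.

Cl > Br > C > As > Al > Ba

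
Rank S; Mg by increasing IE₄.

S, Mg

The fourth ionization energy removes an electron from the +3 ion. For each element: S³⁺ still has 3 valence electrons; Mg³⁺ is already 1 electron into the core.
Core electrons are held far more tightly than valence electrons, so Mg tops the IE_4 order.
Tabulated IE_4 (kJ/mol): S 4556, Mg 10543.
Putting it together, IE_4: S < Mg.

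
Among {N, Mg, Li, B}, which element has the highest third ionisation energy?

After 2 electrons have been removed, what remains? N²⁺ still has 3 valence electrons; Mg²⁺ is the bare [Ne] core; Li²⁺ is already 1 electron into the core; B²⁺ still has 1 valence electron.
Breaking into a closed-shell core is much more expensive than removing a leftover valence electron — Mg and Li have the largest IE_3 here.
Valence configurations: N²⁺ [He]2s²2p¹, B²⁺ [He]2s¹.
Tabulated IE_3 (kJ/mol): N 4578, Mg 7733, Li 11815, B 3660.
Hence IE_3: B < N < Mg < Li.

Li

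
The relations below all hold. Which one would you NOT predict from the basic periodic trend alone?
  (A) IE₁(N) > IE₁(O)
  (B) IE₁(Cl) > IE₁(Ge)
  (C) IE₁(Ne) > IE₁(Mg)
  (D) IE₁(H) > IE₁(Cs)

(A)

The general trend: first ionisation energy increases across a period and decreases down a group.
(A) N (period 2, group 15) vs O (period 2, group 16): the stated order contradicts the simple trend.
(B) Cl (period 3, group 17) vs Ge (period 4, group 14): the stated order agrees with the simple trend.
(C) Ne (period 2, group 18) vs Mg (period 3, group 2): the stated order agrees with the simple trend.
(D) H (period 1, group 1) vs Cs (period 6, group 1): the stated order agrees with the simple trend.
The exception is (A): pairing an electron in O's 2p⁴ costs repulsion energy, so O ionizes more easily than half-filled N (2p³).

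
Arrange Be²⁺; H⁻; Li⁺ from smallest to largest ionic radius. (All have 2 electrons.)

All of these have 2 electrons, so size is governed by nuclear charge alone: the more protons, the stronger the pull on the same electron cloud, and the smaller the ion.
Nuclear charges: Be²⁺ (Z=4), Li⁺ (Z=3), H⁻ (Z=1).
Smallest to largest: Be²⁺ < Li⁺ < H⁻.

Be²⁺ < Li⁺ < H⁻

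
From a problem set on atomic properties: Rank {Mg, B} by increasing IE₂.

Mg < B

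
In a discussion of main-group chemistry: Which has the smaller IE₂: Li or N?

The second ionization energy removes an electron from the +1 ion. For each element: Li⁺ is the bare [He] core; N⁺ still has 4 valence electrons.
Core electrons are held far more tightly than valence electrons, so Li tops the IE_2 order.
Approximate IE_2 values (kJ/mol): Li 7298, N 2856.
Hence IE_2: N < Li.

N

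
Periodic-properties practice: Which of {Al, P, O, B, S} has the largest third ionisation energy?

O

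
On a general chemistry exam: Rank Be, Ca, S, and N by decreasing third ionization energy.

Consider each +2 ion: Be²⁺ is the bare [He] core; Ca²⁺ is the bare [Ar] core; S²⁺ still has 4 valence electrons; N²⁺ still has 3 valence electrons.
Breaking into a closed-shell core is much more expensive than removing a leftover valence electron — Ca and Be have the largest IE_3 here.
Valence configurations: S²⁺ [Ne]3s²3p², N²⁺ [He]2s²2p¹.
The numbers (kJ/mol): Be 14849, Ca 4912, S 3357, N 4578.
Putting it together, IE_3: S < N < Ca < Be.

Be > Ca > N > S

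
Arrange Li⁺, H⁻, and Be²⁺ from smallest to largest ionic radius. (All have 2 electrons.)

All of these have 2 electrons, so size is governed by nuclear charge alone: the more protons, the stronger the pull on the same electron cloud, and the smaller the ion.
Nuclear charges: Be²⁺ (Z=4), Li⁺ (Z=3), H⁻ (Z=1).
Smallest to largest: Be²⁺ < Li⁺ < H⁻.

Be²⁺ < Li⁺ < H⁻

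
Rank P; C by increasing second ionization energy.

The second ionization energy removes an electron from the +1 ion. For each element: P⁺ still has 4 valence electrons; C⁺ still has 3 valence electrons.
All are still removing valence electrons, so compare the +1 ions as you would atoms: IE_2 generally rises across a period (higher Z_eff) and falls down a group (larger shell), subject to the usual subshell exceptions.
Valence configurations: P⁺ [Ne]3s²3p², C⁺ [He]2s²2p¹.
Tabulated IE_2 (kJ/mol): P 1907, C 2353.
Putting it together, IE_2: P < C.

P < C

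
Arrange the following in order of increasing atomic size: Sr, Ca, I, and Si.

Si, I, Ca, Sr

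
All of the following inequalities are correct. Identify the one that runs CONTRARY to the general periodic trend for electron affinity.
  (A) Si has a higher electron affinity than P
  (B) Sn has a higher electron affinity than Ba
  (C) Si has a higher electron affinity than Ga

The general trend: electron affinity increases across a period and decreases down a group.
(A) Si (period 3, group 14) vs P (period 3, group 15): the stated order contradicts the simple trend.
(B) Sn (period 5, group 14) vs Ba (period 6, group 2): the stated order agrees with the simple trend.
(C) Si (period 3, group 14) vs Ga (period 4, group 13): the stated order agrees with the simple trend.
The exception is (A): adding an electron to P's half-filled 3p³ is unfavourable, so Si (3p²) has the more exothermic EA.

(A)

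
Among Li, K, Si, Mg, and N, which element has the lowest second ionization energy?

Mg

IE_2 is the cost of taking one more electron from the +1 cation: Li⁺ is the bare [He] core; K⁺ is the bare [Ar] core; Si⁺ still has 3 valence electrons; Mg⁺ still has 1 valence electron; N⁺ still has 4 valence electrons.
Pulling an electron out of a noble-gas core costs far more than removing a remaining valence electron, so K and Li sit at the high end of IE_2.
Valence configurations: Si⁺ [Ne]3s²3p¹, Mg⁺ [Ne]3s¹, N⁺ [He]2s²2p².
Tabulated IE_2 (kJ/mol): Li 7298, K 3052, Si 1577, Mg 1451, N 2856.
Overall IE_2 order: Mg < Si < N < K < Li.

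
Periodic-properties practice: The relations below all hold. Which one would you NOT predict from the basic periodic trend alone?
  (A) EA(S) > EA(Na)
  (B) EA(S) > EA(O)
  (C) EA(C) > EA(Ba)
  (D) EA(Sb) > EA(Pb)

(B)

The general trend: electron affinity increases across a period and decreases down a group.
(A) S (period 3, group 16) vs Na (period 3, group 1): the stated order agrees with the simple trend.
(B) S (period 3, group 16) vs O (period 2, group 16): the stated order contradicts the simple trend.
(C) C (period 2, group 14) vs Ba (period 6, group 2): the stated order agrees with the simple trend.
(D) Sb (period 5, group 15) vs Pb (period 6, group 14): the stated order agrees with the simple trend.
The exception is (B): the compact 2p subshell of O repels the added electron more than S's larger 3p does.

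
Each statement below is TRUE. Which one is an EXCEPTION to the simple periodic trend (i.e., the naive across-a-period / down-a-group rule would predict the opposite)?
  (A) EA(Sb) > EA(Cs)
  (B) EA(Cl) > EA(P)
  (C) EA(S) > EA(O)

(C)

The general trend: electron affinity increases across a period and decreases down a group.
(A) Sb (period 5, group 15) vs Cs (period 6, group 1): the stated order agrees with the simple trend.
(B) Cl (period 3, group 17) vs P (period 3, group 15): the stated order agrees with the simple trend.
(C) S (period 3, group 16) vs O (period 2, group 16): the stated order contradicts the simple trend.
The exception is (C): the compact 2p subshell of O repels the added electron more than S's larger 3p does.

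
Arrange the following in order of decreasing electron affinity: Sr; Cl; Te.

Cl, Te, Sr

Cl is in period 3, group 17; Sr is in period 5, group 2; Te is in period 5, group 16.
Adding an electron releases more energy for atoms nearer the top right (short of the noble gases).
Here both period and group differ, so the two effects have to be weighed against each other.
Te > Sr: both are in period 5; the period trend gives Te the larger value.
Cl > Te: relative to Te, both the across-period and down-group shifts push Cl's electron affinity up.
Approximate values (kJ/mol): Cl 349, Sr 5, Te 190.
So from highest to lowest: Cl > Te > Sr.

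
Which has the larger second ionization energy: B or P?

B

The second ionization energy removes an electron from the +1 ion. For each element: B⁺ still has 2 valence electrons; P⁺ still has 4 valence electrons.
All are still removing valence electrons, so compare the +1 ions as you would atoms: IE_2 generally rises across a period (higher Z_eff) and falls down a group (larger shell), subject to the usual subshell exceptions.
Valence configurations: B⁺ [He]2s², P⁺ [Ne]3s²3p².
The numbers (kJ/mol): B 2427, P 1907.
So the second ionization energies run P < B.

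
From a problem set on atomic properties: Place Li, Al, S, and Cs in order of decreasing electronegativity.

S, Al, Li, Cs

Li is in period 2, group 1; Al is in period 3, group 13; S is in period 3, group 16; Cs is in period 6, group 1.
Smaller atoms with higher effective nuclear charge are more electronegative.
Here both period and group differ, so the two effects have to be weighed against each other.
Li > Cs: Li sits above Cs in group 1, so the down-group effect alone puts Li higher.
Al > Li: period and group pull opposite ways; the across-period shift dominates (1.61 vs 0.98).
S > Al: S lies to the right of Al in period 3, so the across-period effect alone puts S higher.
Approximate values (Pauling): Li 0.98, Al 1.61, S 2.58, Cs 0.79.
So from highest to lowest: S > Al > Li > Cs.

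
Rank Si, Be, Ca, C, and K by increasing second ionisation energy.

Ca, Si, Be, C, K

After 1 electron has been removed, what remains? Si⁺ still has 3 valence electrons; Be⁺ still has 1 valence electron; Ca⁺ still has 1 valence electron; C⁺ still has 3 valence electrons; K⁺ is the bare [Ar] core.
Pulling an electron out of a noble-gas core costs far more than removing a remaining valence electron, so K sits at the high end of IE_2.
Valence configurations: Si⁺ [Ne]3s²3p¹, Be⁺ [He]2s¹, Ca⁺ [Ar]4s¹, C⁺ [He]2s²2p¹.
Approximate IE_2 values (kJ/mol): Si 1577, Be 1757, Ca 1145, C 2353, K 3052.
So the second ionization energies run Ca < Si < Be < C < K.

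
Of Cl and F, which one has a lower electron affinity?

F is in period 2, group 17; Cl is in period 3, group 17.
Adding an electron releases more energy for atoms nearer the top right (short of the noble gases).
All are in group 17; the group trend (electron affinity increases up the group) applies, with the exception below.
Note the exception: Cl has a higher electron affinity than F, contrary to the simple trend — F's small 2p subshell makes the incoming electron feel strong e⁻–e⁻ repulsion, so Cl actually releases more energy on gaining an electron.
Tabulated electron affinity (kJ/mol): F 328, Cl 349.
So F has the lower electron affinity (F < Cl).

F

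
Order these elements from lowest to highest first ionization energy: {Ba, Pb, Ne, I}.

Removing the outermost electron gets harder across a period and easier down a group.
Here both period and group differ, so the two effects have to be weighed against each other.
Pb > Ba: Pb lies to the right of Ba in period 6, so the across-period effect alone puts Pb higher.
I > Pb: both effects reinforce here, so I is clearly the higher of the two.
Ne > I: both effects reinforce here, so Ne is clearly the higher of the two.
For reference (kJ/mol): Ne 2081, I 1008, Ba 503, Pb 716.
So from lowest to highest: Ba < Pb < I < Ne.

Ba, Pb, I, Ne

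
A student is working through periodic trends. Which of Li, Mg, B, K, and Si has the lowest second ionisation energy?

Mg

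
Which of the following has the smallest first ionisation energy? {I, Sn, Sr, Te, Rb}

IE₁ increases left→right with effective nuclear charge and decreases top→bottom as the valence shell moves farther out.
All lie in period 5, so first ionization energy increases left to right.
The smallest first ionisation energy among these belongs to Rb.

Rb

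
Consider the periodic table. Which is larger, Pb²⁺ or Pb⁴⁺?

Pb²⁺

Both ions have Z = 82 protons, but Pb⁴⁺ has lost more electrons, so its remaining electrons feel a larger effective nuclear charge per electron and are pulled in more tightly.
Higher positive charge → smaller ion, so Pb²⁺ > Pb⁴⁺.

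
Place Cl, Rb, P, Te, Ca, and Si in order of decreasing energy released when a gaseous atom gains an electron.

Adding an electron releases more energy for atoms nearer the top right (short of the noble gases).
These span different periods and groups, so the two trends combine.
Rb > Ca: this pair runs against the simple trend — see the exception note.
P > Rb: relative to Rb, both the across-period and down-group shifts push P's electron affinity up.
Si > P: this pair runs against the simple trend — see the exception note.
Te > Si: period and group pull opposite ways; the across-period shift dominates (190 vs 134 kJ/mol).
Cl > Te: relative to Te, both the across-period and down-group shifts push Cl's electron affinity up.
Note the exception: Rb has a higher electron affinity than Ca, contrary to the simple trend — adding an electron to Ca (ns²) has to open a new, higher-energy np subshell, which is unfavourable.
Note the exception: Si has a higher electron affinity than P, contrary to the simple trend — adding an electron to P's half-filled 3p³ is unfavourable, so Si (3p²) has the more exothermic EA.
For reference (kJ/mol): Si 134, P 72, Cl 349, Ca 2, Rb 47, Te 190.
So from highest to lowest: Cl > Te > Si > P > Rb > Ca.

Cl, Te, Si, P, Rb, Ca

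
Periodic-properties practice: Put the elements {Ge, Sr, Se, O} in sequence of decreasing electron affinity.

Se, O, Ge, Sr

EA tends to increase across a period and decrease down a group, though the pattern is less regular than for IE or radius.
These span different periods and groups, so the two trends combine.
Ge > Sr: relative to Sr, both the across-period and down-group shifts push Ge's electron affinity up.
O > Ge: both effects reinforce here, so O is clearly the higher of the two.
Se > O: this pair runs against the simple trend — see the exception note.
Note the exception: Se has a higher electron affinity than O, contrary to the simple trend — O's compact 2p subshell gives strong electron–electron repulsion on the added electron.
For reference (kJ/mol): O 141, Ge 119, Se 195, Sr 5.
So from highest to lowest: Se > O > Ge > Sr.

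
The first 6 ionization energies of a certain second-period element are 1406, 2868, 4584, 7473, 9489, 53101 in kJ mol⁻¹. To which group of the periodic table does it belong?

Group 15

Look for the largest jump between consecutive ionization energies: IE6/IE5 ≈ 5.6, far larger than any earlier ratio.
That jump marks the point where a core electron is being removed. So the atom has 5 valence electrons.
A main-group element with 5 valence electrons is in group 15.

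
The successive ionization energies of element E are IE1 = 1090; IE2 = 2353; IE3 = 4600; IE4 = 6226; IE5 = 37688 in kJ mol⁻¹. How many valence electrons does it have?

4

Look for the largest jump between consecutive ionization energies: IE5/IE4 ≈ 6.1, far larger than any earlier ratio.
That jump marks the point where a core electron is being removed. So the atom has 4 valence electrons.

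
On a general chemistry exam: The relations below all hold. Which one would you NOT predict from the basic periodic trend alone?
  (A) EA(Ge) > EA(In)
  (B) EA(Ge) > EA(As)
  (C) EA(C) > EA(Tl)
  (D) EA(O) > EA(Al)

The general trend: electron affinity increases across a period and decreases down a group.
(A) Ge (period 4, group 14) vs In (period 5, group 13): the stated order agrees with the simple trend.
(B) Ge (period 4, group 14) vs As (period 4, group 15): the stated order contradicts the simple trend.
(C) C (period 2, group 14) vs Tl (period 6, group 13): the stated order agrees with the simple trend.
(D) O (period 2, group 16) vs Al (period 3, group 13): the stated order agrees with the simple trend.
The exception is (B): adding an electron to As's half-filled 4p³ is unfavourable, so Ge (4p²) has the more exothermic EA.

(B)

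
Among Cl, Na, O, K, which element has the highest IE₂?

IE_2 is the cost of taking one more electron from the +1 cation: Cl⁺ still has 6 valence electrons; Na⁺ is the bare [Ne] core; O⁺ still has 5 valence electrons; K⁺ is the bare [Ar] core.
Usually core removal costs more than valence removal, but here the competition is close: a tightly held n=2 valence electron can cost more to remove than an n=3 core electron, so the actual values have to decide it.
Valence configurations: Cl⁺ [Ne]3s²3p⁴, O⁺ [He]2s²2p³.
The numbers (kJ/mol): Cl 2298, Na 4562, O 3388, K 3052.
So the second ionization energies run Cl < K < O < Na.

Na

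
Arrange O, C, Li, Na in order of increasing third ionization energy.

After 2 electrons have been removed, what remains? O²⁺ still has 4 valence electrons; C²⁺ still has 2 valence electrons; Li²⁺ is already 1 electron into the core; Na²⁺ is already 1 electron into the core.
Core electrons are held far more tightly than valence electrons, so Na and Li top the IE_3 order.
Valence configurations: O²⁺ [He]2s²2p², C²⁺ [He]2s².
Approximate IE_3 values (kJ/mol): O 5300, C 4620, Li 11815, Na 6910.
Overall IE_3 order: C < O < Na < Li.

C < O < Na < Li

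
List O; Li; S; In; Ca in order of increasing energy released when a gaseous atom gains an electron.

Li is in period 2, group 1; O is in period 2, group 16; S is in period 3, group 16; Ca is in period 4, group 2; In is in period 5, group 13.
Atoms with high Z_eff and room in the valence shell (especially the halogens) have the most exothermic electron affinities.
Neither a single period nor a single group — weigh both effects.
In > Ca: the two effects oppose for this pair; the across-period effect wins (29 vs 2 kJ/mol).
Li > In: the two effects oppose for this pair; the down-group effect wins (60 vs 29 kJ/mol).
O > Li: both are in period 2; the period trend gives O the larger value.
S > O: this pair runs against the simple trend — see the exception note.
Note the exception: S has a higher electron affinity than O, contrary to the simple trend — the compact 2p subshell of O repels the added electron more than S's larger 3p does.
Approximate values (kJ/mol): Li 60, O 141, S 200, Ca 2, In 29.
So from lowest to highest: Ca < In < Li < O < S.

Ca < In < Li < O < S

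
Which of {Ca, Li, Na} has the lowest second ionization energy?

IE_2 is the cost of taking one more electron from the +1 cation: Ca⁺ still has 1 valence electron; Li⁺ is the bare [He] core; Na⁺ is the bare [Ne] core.
Breaking into a closed-shell core is much more expensive than removing a leftover valence electron — Na and Li have the largest IE_2 here.
Tabulated IE_2 (kJ/mol): Ca 1145, Li 7298, Na 4562.
So the second ionization energies run Ca < Na < Li.

Ca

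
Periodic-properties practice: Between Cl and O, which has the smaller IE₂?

Cl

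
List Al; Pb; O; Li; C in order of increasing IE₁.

Li is in period 2, group 1; C is in period 2, group 14; O is in period 2, group 16; Al is in period 3, group 13; Pb is in period 6, group 14.
Removing the outermost electron gets harder across a period and easier down a group.
Here both period and group differ, so the two effects have to be weighed against each other.
Al > Li: period and group pull opposite ways; the across-period shift dominates (578 vs 520 kJ/mol).
Pb > Al: the two effects oppose for this pair; the across-period effect wins (716 vs 578 kJ/mol).
C > Pb: they share group 14; the group trend gives C the larger value.
O > C: O lies to the right of C in period 2, so the across-period effect alone puts O higher.
Tabulated first ionization energy (kJ/mol): Li 520, C 1086, O 1314, Al 578, Pb 716.
So from lowest to highest: Li < Al < Pb < C < O.

Li < Al < Pb < C < O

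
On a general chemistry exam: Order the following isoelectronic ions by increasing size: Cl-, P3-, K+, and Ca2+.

All of these have 18 electrons, so size is governed by nuclear charge alone: the more protons, the stronger the pull on the same electron cloud, and the smaller the ion.
Nuclear charges: Ca2+ (Z=20), K+ (Z=19), Cl- (Z=17), P3- (Z=15).
Smallest to largest: Ca2+ < K+ < Cl- < P3-.

Ca2+ < K+ < Cl- < P3-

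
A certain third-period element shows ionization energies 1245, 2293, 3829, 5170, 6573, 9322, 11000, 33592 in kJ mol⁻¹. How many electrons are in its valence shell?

Look for the largest jump between consecutive ionization energies: IE8/IE7 ≈ 3.1, far larger than any earlier ratio.
That jump marks the point where a core electron is being removed. So the atom has 7 valence electrons.

7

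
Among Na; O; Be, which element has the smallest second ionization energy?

Consider each +1 ion: Na⁺ is the bare [Ne] core; O⁺ still has 5 valence electrons; Be⁺ still has 1 valence electron.
Breaking into a closed-shell core is much more expensive than removing a leftover valence electron — Na has the largest IE_2 here.
Valence configurations: O⁺ [He]2s²2p³, Be⁺ [He]2s¹.
The numbers (kJ/mol): Na 4562, O 3388, Be 1757.
Putting it together, IE_2: Be < O < Na.

Be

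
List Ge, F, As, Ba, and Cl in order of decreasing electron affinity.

F is in period 2, group 17; Cl is in period 3, group 17; Ge is in period 4, group 14; As is in period 4, group 15; Ba is in period 6, group 2.
Adding an electron releases more energy for atoms nearer the top right (short of the noble gases).
Neither a single period nor a single group — weigh both effects.
As > Ba: relative to Ba, both the across-period and down-group shifts push As's electron affinity up.
Ge > As: this pair runs against the simple trend — see the exception note.
F > Ge: both effects reinforce here, so F is clearly the higher of the two.
Cl > F: this pair runs against the simple trend — see the exception note.
Note the exception: Ge has a higher electron affinity than As, contrary to the simple trend — adding an electron to As's half-filled 4p³ is unfavourable, so Ge (4p²) has the more exothermic EA.
Note the exception: Cl has a higher electron affinity than F, contrary to the simple trend — F's small 2p subshell makes the incoming electron feel strong e⁻–e⁻ repulsion, so Cl actually releases more energy on gaining an electron.
Tabulated electron affinity (kJ/mol): F 328, Cl 349, Ge 119, As 78, Ba 14.
So from highest to lowest: Cl > F > Ge > As > Ba.

Cl, F, Ge, As, Ba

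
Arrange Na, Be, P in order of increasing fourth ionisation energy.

Consider each +3 ion: Na³⁺ is already 2 electrons into the core; Be³⁺ is already 1 electron into the core; P³⁺ still has 2 valence electrons.
Core electrons are held far more tightly than valence electrons, so Na and Be top the IE_4 order.
The numbers (kJ/mol): Na 9543, Be 21007, P 4964.
Putting it together, IE_4: P < Na < Be.

P < Na < Be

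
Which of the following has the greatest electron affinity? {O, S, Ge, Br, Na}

Br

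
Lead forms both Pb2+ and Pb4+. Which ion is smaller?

Pb4+

Both ions have Z = 82 protons, but Pb4+ has lost more electrons, so its remaining electrons feel a larger effective nuclear charge per electron and are pulled in more tightly.
Higher positive charge → smaller ion, so Pb2+ > Pb4+.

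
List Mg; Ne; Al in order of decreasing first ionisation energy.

Ne, Mg, Al

Ne is in period 2, group 18; Mg is in period 3, group 2; Al is in period 3, group 13.
Across a period the outer electron is held more tightly (higher IE₁); down a group it sits in a higher shell, more shielded, and comes off more easily.
These span different periods and groups, so the two trends combine.
Mg > Al: this pair runs against the simple trend — see the exception note.
Ne > Mg: both effects reinforce here, so Ne is clearly the higher of the two.
Note the exception: Mg has a higher first ionization energy than Al, contrary to the simple trend — Al's single 3p electron is easier to remove than one from Mg's filled 3s².
Tabulated first ionization energy (kJ/mol): Ne 2081, Mg 738, Al 578.
So from highest to lowest: Ne > Mg > Al.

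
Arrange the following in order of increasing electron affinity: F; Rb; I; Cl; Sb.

Rb < Sb < I < F < Cl

Atoms with high Z_eff and room in the valence shell (especially the halogens) have the most exothermic electron affinities.
Neither a single period nor a single group — weigh both effects.
Sb > Rb: both are in period 5; the period trend gives Sb the larger value.
I > Sb: both are in period 5; the period trend gives I the larger value.
F > I: F sits above I in group 17, so the down-group effect alone puts F higher.
Cl > F: this pair runs against the simple trend — see the exception note.
Note the exception: Cl has a higher electron affinity than F, contrary to the simple trend — F's small 2p subshell makes the incoming electron feel strong e⁻–e⁻ repulsion, so Cl actually releases more energy on gaining an electron.
Tabulated electron affinity (kJ/mol): F 328, Cl 349, Rb 47, Sb 103, I 295.
So from lowest to highest: Rb < Sb < I < F < Cl.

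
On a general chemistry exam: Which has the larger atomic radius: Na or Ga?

Na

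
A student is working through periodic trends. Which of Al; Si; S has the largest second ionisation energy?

S

Consider each +1 ion: Al⁺ still has 2 valence electrons; Si⁺ still has 3 valence electrons; S⁺ still has 5 valence electrons.
All are still removing valence electrons, so compare the +1 ions as you would atoms: IE_2 generally rises across a period (higher Z_eff) and falls down a group (larger shell), subject to the usual subshell exceptions.
Valence configurations: Al⁺ [Ne]3s², Si⁺ [Ne]3s²3p¹, S⁺ [Ne]3s²3p³.
Si⁺ loses a lone 3p electron whereas Al⁺ must break into a filled 3s² pair, so IE_2(Al) > IE_2(Si) even though Si has the higher nuclear charge.
Approximate IE_2 values (kJ/mol): Al 1817, Si 1577, S 2252.
So the second ionization energies run Si < Al < S.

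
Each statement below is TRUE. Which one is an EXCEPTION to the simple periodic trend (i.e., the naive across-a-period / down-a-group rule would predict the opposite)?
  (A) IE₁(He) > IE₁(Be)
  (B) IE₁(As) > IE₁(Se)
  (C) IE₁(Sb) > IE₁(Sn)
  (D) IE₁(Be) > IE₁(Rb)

(B)

The general trend: first ionisation energy increases across a period and decreases down a group.
(A) He (period 1, group 18) vs Be (period 2, group 2): the stated order agrees with the simple trend.
(B) As (period 4, group 15) vs Se (period 4, group 16): the stated order contradicts the simple trend.
(C) Sb (period 5, group 15) vs Sn (period 5, group 14): the stated order agrees with the simple trend.
(D) Be (period 2, group 2) vs Rb (period 5, group 1): the stated order agrees with the simple trend.
The exception is (B): Se (4p⁴) ionizes more easily than half-filled As (4p³).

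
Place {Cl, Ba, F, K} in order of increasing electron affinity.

Ba < K < F < Cl

Electron affinity generally becomes more exothermic across a period toward the halogens and less exothermic down a group.
Neither a single period nor a single group — weigh both effects.
K > Ba: period and group pull opposite ways; the down-group shift dominates (48 vs 14 kJ/mol).
F > K: relative to K, both the across-period and down-group shifts push F's electron affinity up.
Cl > F: this pair runs against the simple trend — see the exception note.
Note the exception: Cl has a higher electron affinity than F, contrary to the simple trend — F's small 2p subshell makes the incoming electron feel strong e⁻–e⁻ repulsion, so Cl actually releases more energy on gaining an electron.
Approximate values (kJ/mol): F 328, Cl 349, K 48, Ba 14.
So from lowest to highest: Ba < K < F < Cl.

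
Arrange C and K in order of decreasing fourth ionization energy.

C > K

IE_4 is the cost of taking one more electron from the +3 cation: C³⁺ still has 1 valence electron; K³⁺ is already 2 electrons into the core.
Usually core removal costs more than valence removal, but here the competition is close: a tightly held n=2 valence electron can cost more to remove than an n=3 core electron, so the actual values have to decide it.
Approximate IE_4 values (kJ/mol): C 6223, K 5877.
Putting it together, IE_4: K < C.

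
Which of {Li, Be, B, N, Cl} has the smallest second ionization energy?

Be

The second ionization energy removes an electron from the +1 ion. For each element: Li⁺ is the bare [He] core; Be⁺ still has 1 valence electron; B⁺ still has 2 valence electrons; N⁺ still has 4 valence electrons; Cl⁺ still has 6 valence electrons.
Pulling an electron out of a noble-gas core costs far more than removing a remaining valence electron, so Li sits at the high end of IE_2.
Valence configurations: Be⁺ [He]2s¹, B⁺ [He]2s², N⁺ [He]2s²2p², Cl⁺ [Ne]3s²3p⁴.
Approximate IE_2 values (kJ/mol): Li 7298, Be 1757, B 2427, N 2856, Cl 2298.
So the second ionization energies run Be < Cl < B < N < Li.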